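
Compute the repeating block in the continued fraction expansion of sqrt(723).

Write x_i = (sqrt(723) + m_i)/d_i with (m_0, d_0) = (0, 1). a_0 = floor(sqrt(723)) = 26, since 26^2 = 676 <= 723 < 729 = 27^2.
Iterate m_{i+1} = d_i*a_i - m_i, d_{i+1} = (723 - m_{i+1}^2)/d_i, a_{i+1} = floor((a_0 + m_{i+1})/d_{i+1}):
  m_1 = 1*26 - 0 = 26, d_1 = (723 - 26^2)/1 = 47/1 = 47, a_1 = floor((26 + 26)/47) = 1.
  m_2 = 47*1 - 26 = 21, d_2 = (723 - 21^2)/47 = 282/47 = 6, a_2 = floor((26 + 21)/6) = 7.
  m_3 = 6*7 - 21 = 21, d_3 = (723 - 21^2)/6 = 282/6 = 47, a_3 = floor((26 + 21)/47) = 1.
  m_4 = 47*1 - 21 = 26, d_4 = (723 - 26^2)/47 = 47/47 = 1, a_4 = floor((26 + 26)/1) = 52.
  m_5 = 1*52 - 26 = 26, d_5 = (723 - 26^2)/1 = 47/1 = 47: (m_5, d_5) = (m_1, d_1) = (26, 47), so from here the quotients repeat a_1, ..., a_4; the period length is 4.
Hence the expansion of sqrt(723) is a_0 = 26 followed by the repeating block 1, 7, 1, 52 (period 4).

[26; (1, 7, 1, 52)]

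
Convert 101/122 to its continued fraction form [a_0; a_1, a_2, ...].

Run the Euclidean algorithm on 101 and 122; the successive quotients are the partial quotients a_0, a_1, ... (each step inverts the fractional part left over by the previous one):
  101 = 0*122 + 101, so a_0 = 0.
  122 = 1*101 + 21, so a_1 = 1.
  101 = 4*21 + 17, so a_2 = 4.
  21 = 1*17 + 4, so a_3 = 1.
  17 = 4*4 + 1, so a_4 = 4.
  4 = 4*1 + 0, so a_5 = 4.
The remainder reaches 0 after 6 divisions, so the expansion has 6 partial quotients, read off in order.

[0; 1, 4, 1, 4, 4]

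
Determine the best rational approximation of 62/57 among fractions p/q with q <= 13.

12/11

Expand x = 62/57 as a continued fraction with the Euclidean algorithm:
  62 = 1*57 + 5, so a_0 = 1.
  57 = 11*5 + 2, so a_1 = 11.
  5 = 2*2 + 1, so a_2 = 2.
  2 = 2*1 + 0, so a_3 = 2.
so x = [1; 11, 2, 2].
Convergents (p_i = a_i*p_{i-1} + p_{i-2}, q_i = a_i*q_{i-1} + q_{i-2} with p_{-2}=0, p_{-1}=1, q_{-2}=1, q_{-1}=0), until the denominator exceeds 13:
  i=0: a_0=1, p_0 = 1*1 + 0 = 1, q_0 = 1*0 + 1 = 1.
  i=1: a_1=11, p_1 = 11*1 + 1 = 12, q_1 = 11*1 + 0 = 11.
  i=2: a_2=2, p_2 = 2*12 + 1 = 25, q_2 = 2*11 + 1 = 23.
q_2 = 23 > 13, so the last convergent with denominator <= 13 is p_1/q_1 = 12/11.
The closest fraction with denominator <= 13 is either p_1/q_1 or the intermediate fraction (k*p_1 + p_0)/(k*q_1 + q_0) with the largest k >= 1 whose denominator stays <= 13; these approach x as k grows, and every other convergent or intermediate fraction in range is farther away.
Largest k: floor((13 - q_0)/q_1) = floor((13 - 1)/11) = 1.
That gives (1*12 + 1)/(1*11 + 1) = 13/12.
Compare the errors: |x - 12/11| = |62*11 - 12*57|/(57*11) = 2/627, and |x - 13/12| = |62*12 - 13*57|/(57*12) = 3/684.
Cross-multiplying, 2*684 = 1368 < 1881 = 3*627, so 2/627 is smaller: the convergent 12/11 is closer to x than 13/12.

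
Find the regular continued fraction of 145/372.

Run the Euclidean algorithm on 145 and 372; the successive quotients are the partial quotients a_0, a_1, ... (each step inverts the fractional part left over by the previous one):
  145 = 0*372 + 145, so a_0 = 0.
  372 = 2*145 + 82, so a_1 = 2.
  145 = 1*82 + 63, so a_2 = 1.
  82 = 1*63 + 19, so a_3 = 1.
  63 = 3*19 + 6, so a_4 = 3.
  19 = 3*6 + 1, so a_5 = 3.
  6 = 6*1 + 0, so a_6 = 6.
The remainder reaches 0 after 7 divisions, so the expansion has 7 partial quotients, read off in order.

[0; 2, 1, 1, 3, 3, 6]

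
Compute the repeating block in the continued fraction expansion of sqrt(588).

[24; (4, 48)]

Write x_i = (sqrt(588) + m_i)/d_i with (m_0, d_0) = (0, 1). a_0 = floor(sqrt(588)) = 24, since 24^2 = 576 <= 588 < 625 = 25^2.
Iterate m_{i+1} = d_i*a_i - m_i, d_{i+1} = (588 - m_{i+1}^2)/d_i, a_{i+1} = floor((a_0 + m_{i+1})/d_{i+1}):
  m_1 = 1*24 - 0 = 24, d_1 = (588 - 24^2)/1 = 12/1 = 12, a_1 = floor((24 + 24)/12) = 4.
  m_2 = 12*4 - 24 = 24, d_2 = (588 - 24^2)/12 = 12/12 = 1, a_2 = floor((24 + 24)/1) = 48.
  m_3 = 1*48 - 24 = 24, d_3 = (588 - 24^2)/1 = 12/1 = 12: (m_3, d_3) = (m_1, d_1) = (24, 12), so from here the quotients repeat a_1, a_2; the period length is 2.
Hence the expansion of sqrt(588) is a_0 = 24 followed by the repeating block 4, 48 (period 2).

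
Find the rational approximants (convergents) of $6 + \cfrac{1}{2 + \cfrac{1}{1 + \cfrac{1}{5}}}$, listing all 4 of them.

6/1, 13/2, 19/3, 108/17

Using the convergent recurrence p_i = a_i*p_{i-1} + p_{i-2}, q_i = a_i*q_{i-1} + q_{i-2} with p_{-2}=0, p_{-1}=1, q_{-2}=1, q_{-1}=0:
  i=0: a_0=6, p_0 = 6*1 + 0 = 6, q_0 = 6*0 + 1 = 1.
  i=1: a_1=2, p_1 = 2*6 + 1 = 13, q_1 = 2*1 + 0 = 2.
  i=2: a_2=1, p_2 = 1*13 + 6 = 19, q_2 = 1*2 + 1 = 3.
  i=3: a_3=5, p_3 = 5*19 + 13 = 108, q_3 = 5*3 + 2 = 17.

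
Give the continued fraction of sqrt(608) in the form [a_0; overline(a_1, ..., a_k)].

[24; overline(1, 1, 1, 11, 1, 1, 1, 48)]

Write x_i = (sqrt(608) + m_i)/d_i with (m_0, d_0) = (0, 1). a_0 = floor(sqrt(608)) = 24, since 24^2 = 576 <= 608 < 625 = 25^2.
Iterate m_{i+1} = d_i*a_i - m_i, d_{i+1} = (608 - m_{i+1}^2)/d_i, a_{i+1} = floor((a_0 + m_{i+1})/d_{i+1}):
  m_1 = 1*24 - 0 = 24, d_1 = (608 - 24^2)/1 = 32/1 = 32, a_1 = floor((24 + 24)/32) = 1.
  m_2 = 32*1 - 24 = 8, d_2 = (608 - 8^2)/32 = 544/32 = 17, a_2 = floor((24 + 8)/17) = 1.
  m_3 = 17*1 - 8 = 9, d_3 = (608 - 9^2)/17 = 527/17 = 31, a_3 = floor((24 + 9)/31) = 1.
  m_4 = 31*1 - 9 = 22, d_4 = (608 - 22^2)/31 = 124/31 = 4, a_4 = floor((24 + 22)/4) = 11.
  m_5 = 4*11 - 22 = 22, d_5 = (608 - 22^2)/4 = 124/4 = 31, a_5 = floor((24 + 22)/31) = 1.
  m_6 = 31*1 - 22 = 9, d_6 = (608 - 9^2)/31 = 527/31 = 17, a_6 = floor((24 + 9)/17) = 1.
  m_7 = 17*1 - 9 = 8, d_7 = (608 - 8^2)/17 = 544/17 = 32, a_7 = floor((24 + 8)/32) = 1.
  m_8 = 32*1 - 8 = 24, d_8 = (608 - 24^2)/32 = 32/32 = 1, a_8 = floor((24 + 24)/1) = 48.
  m_9 = 1*48 - 24 = 24, d_9 = (608 - 24^2)/1 = 32/1 = 32: (m_9, d_9) = (m_1, d_1) = (24, 32), so from here the quotients repeat a_1, ..., a_8; the period length is 8.
Hence the expansion of sqrt(608) is a_0 = 24 followed by the repeating block 1, 1, 1, 11, 1, 1, 1, 48 (period 8).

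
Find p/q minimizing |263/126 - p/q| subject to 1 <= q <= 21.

23/11

Expand x = 263/126 as a continued fraction with the Euclidean algorithm:
  263 = 2*126 + 11, so a_0 = 2.
  126 = 11*11 + 5, so a_1 = 11.
  11 = 2*5 + 1, so a_2 = 2.
  5 = 5*1 + 0, so a_3 = 5.
so x = [2; 11, 2, 5].
Convergents (p_i = a_i*p_{i-1} + p_{i-2}, q_i = a_i*q_{i-1} + q_{i-2} with p_{-2}=0, p_{-1}=1, q_{-2}=1, q_{-1}=0), until the denominator exceeds 21:
  i=0: a_0=2, p_0 = 2*1 + 0 = 2, q_0 = 2*0 + 1 = 1.
  i=1: a_1=11, p_1 = 11*2 + 1 = 23, q_1 = 11*1 + 0 = 11.
  i=2: a_2=2, p_2 = 2*23 + 2 = 48, q_2 = 2*11 + 1 = 23.
q_2 = 23 > 21, so the last convergent with denominator <= 21 is p_1/q_1 = 23/11.
The closest fraction with denominator <= 21 is either p_1/q_1 or the intermediate fraction (k*p_1 + p_0)/(k*q_1 + q_0) with the largest k >= 1 whose denominator stays <= 21; these approach x as k grows, and every other convergent or intermediate fraction in range is farther away.
Largest k: floor((21 - q_0)/q_1) = floor((21 - 1)/11) = 1.
That gives (1*23 + 2)/(1*11 + 1) = 25/12.
Compare the errors: |x - 23/11| = |263*11 - 23*126|/(126*11) = 5/1386, and |x - 25/12| = |263*12 - 25*126|/(126*12) = 6/1512.
Cross-multiplying, 5*1512 = 7560 < 8316 = 6*1386, so 5/1386 is smaller: the convergent 23/11 is closer to x than 25/12.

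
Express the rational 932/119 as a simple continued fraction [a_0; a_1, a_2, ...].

Run the Euclidean algorithm on 932 and 119; the successive quotients are the partial quotients a_0, a_1, ... (each step inverts the fractional part left over by the previous one):
  932 = 7*119 + 99, so a_0 = 7.
  119 = 1*99 + 20, so a_1 = 1.
  99 = 4*20 + 19, so a_2 = 4.
  20 = 1*19 + 1, so a_3 = 1.
  19 = 19*1 + 0, so a_4 = 19.
The remainder reaches 0 after 5 divisions, so the expansion has 5 partial quotients, read off in order.

[7; 1, 4, 1, 19]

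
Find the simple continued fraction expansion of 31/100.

[0; 3, 4, 2, 3]

Run the Euclidean algorithm on 31 and 100; the successive quotients are the partial quotients a_0, a_1, ... (each step inverts the fractional part left over by the previous one):
  31 = 0*100 + 31, so a_0 = 0.
  100 = 3*31 + 7, so a_1 = 3.
  31 = 4*7 + 3, so a_2 = 4.
  7 = 2*3 + 1, so a_3 = 2.
  3 = 3*1 + 0, so a_4 = 3.
The remainder reaches 0 after 5 divisions, so the expansion has 5 partial quotients, read off in order.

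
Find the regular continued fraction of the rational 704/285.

Run the Euclidean algorithm on 704 and 285; the successive quotients are the partial quotients a_0, a_1, ... (each step inverts the fractional part left over by the previous one):
  704 = 2*285 + 134, so a_0 = 2.
  285 = 2*134 + 17, so a_1 = 2.
  134 = 7*17 + 15, so a_2 = 7.
  17 = 1*15 + 2, so a_3 = 1.
  15 = 7*2 + 1, so a_4 = 7.
  2 = 2*1 + 0, so a_5 = 2.
The remainder reaches 0 after 6 divisions, so the expansion has 6 partial quotients, read off in order.

[2; 2, 7, 1, 7, 2]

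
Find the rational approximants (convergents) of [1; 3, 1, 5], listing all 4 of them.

Using the convergent recurrence p_i = a_i*p_{i-1} + p_{i-2}, q_i = a_i*q_{i-1} + q_{i-2} with p_{-2}=0, p_{-1}=1, q_{-2}=1, q_{-1}=0:
  i=0: a_0=1, p_0 = 1*1 + 0 = 1, q_0 = 1*0 + 1 = 1.
  i=1: a_1=3, p_1 = 3*1 + 1 = 4, q_1 = 3*1 + 0 = 3.
  i=2: a_2=1, p_2 = 1*4 + 1 = 5, q_2 = 1*3 + 1 = 4.
  i=3: a_3=5, p_3 = 5*5 + 4 = 29, q_3 = 5*4 + 3 = 23.

1/1, 4/3, 5/4, 29/23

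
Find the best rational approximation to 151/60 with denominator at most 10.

5/2

Expand x = 151/60 as a continued fraction with the Euclidean algorithm:
  151 = 2*60 + 31, so a_0 = 2.
  60 = 1*31 + 29, so a_1 = 1.
  31 = 1*29 + 2, so a_2 = 1.
  29 = 14*2 + 1, so a_3 = 14.
  2 = 2*1 + 0, so a_4 = 2.
so x = [2; 1, 1, 14, 2].
Convergents (p_i = a_i*p_{i-1} + p_{i-2}, q_i = a_i*q_{i-1} + q_{i-2} with p_{-2}=0, p_{-1}=1, q_{-2}=1, q_{-1}=0), until the denominator exceeds 10:
  i=0: a_0=2, p_0 = 2*1 + 0 = 2, q_0 = 2*0 + 1 = 1.
  i=1: a_1=1, p_1 = 1*2 + 1 = 3, q_1 = 1*1 + 0 = 1.
  i=2: a_2=1, p_2 = 1*3 + 2 = 5, q_2 = 1*1 + 1 = 2.
  i=3: a_3=14, p_3 = 14*5 + 3 = 73, q_3 = 14*2 + 1 = 29.
q_3 = 29 > 10, so the last convergent with denominator <= 10 is p_2/q_2 = 5/2.
The closest fraction with denominator <= 10 is either p_2/q_2 or the intermediate fraction (k*p_2 + p_1)/(k*q_2 + q_1) with the largest k >= 1 whose denominator stays <= 10; these approach x as k grows, and every other convergent or intermediate fraction in range is farther away.
Largest k: floor((10 - q_1)/q_2) = floor((10 - 1)/2) = 4.
That gives (4*5 + 3)/(4*2 + 1) = 23/9.
Compare the errors: |x - 5/2| = |151*2 - 5*60|/(60*2) = 2/120, and |x - 23/9| = |151*9 - 23*60|/(60*9) = 21/540.
Cross-multiplying, 2*540 = 1080 < 2520 = 21*120, so 2/120 is smaller: the convergent 5/2 is closer to x than 23/9.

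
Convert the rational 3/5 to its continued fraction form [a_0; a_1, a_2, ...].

[0; 1, 1, 2]

Run the Euclidean algorithm on 3 and 5; the successive quotients are the partial quotients a_0, a_1, ... (each step inverts the fractional part left over by the previous one):
  3 = 0*5 + 3, so a_0 = 0.
  5 = 1*3 + 2, so a_1 = 1.
  3 = 1*2 + 1, so a_2 = 1.
  2 = 2*1 + 0, so a_3 = 2.
The remainder reaches 0 after 4 divisions, so the expansion has 4 partial quotients, read off in order.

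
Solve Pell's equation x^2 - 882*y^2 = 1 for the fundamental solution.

(x, y) = (19601, 660)

First expand sqrt(882) as a continued fraction. With x_i = (sqrt(882) + m_i)/d_i and (m_0, d_0) = (0, 1): a_0 = floor(sqrt(882)) = 29, since 29^2 = 841 <= 882 < 900 = 30^2.
Iterate m_{i+1} = d_i*a_i - m_i, d_{i+1} = (882 - m_{i+1}^2)/d_i, a_{i+1} = floor((a_0 + m_{i+1})/d_{i+1}):
  m_1 = 1*29 - 0 = 29, d_1 = (882 - 29^2)/1 = 41/1 = 41, a_1 = floor((29 + 29)/41) = 1.
  m_2 = 41*1 - 29 = 12, d_2 = (882 - 12^2)/41 = 738/41 = 18, a_2 = floor((29 + 12)/18) = 2.
  m_3 = 18*2 - 12 = 24, d_3 = (882 - 24^2)/18 = 306/18 = 17, a_3 = floor((29 + 24)/17) = 3.
  m_4 = 17*3 - 24 = 27, d_4 = (882 - 27^2)/17 = 153/17 = 9, a_4 = floor((29 + 27)/9) = 6.
  m_5 = 9*6 - 27 = 27, d_5 = (882 - 27^2)/9 = 153/9 = 17, a_5 = floor((29 + 27)/17) = 3.
  m_6 = 17*3 - 27 = 24, d_6 = (882 - 24^2)/17 = 306/17 = 18, a_6 = floor((29 + 24)/18) = 2.
  m_7 = 18*2 - 24 = 12, d_7 = (882 - 12^2)/18 = 738/18 = 41, a_7 = floor((29 + 12)/41) = 1.
  m_8 = 41*1 - 12 = 29, d_8 = (882 - 29^2)/41 = 41/41 = 1, a_8 = floor((29 + 29)/1) = 58.
  m_9 = 1*58 - 29 = 29, d_9 = (882 - 29^2)/1 = 41/1 = 41: (m_9, d_9) = (m_1, d_1) = (29, 41), so from here the quotients repeat a_1, ..., a_8; the period length is 8.
So sqrt(882) = [29; (1, 2, 3, 6, 3, 2, 1, 58)] with period length k = 8.
k is even, so the fundamental solution of x^2 - 882y^2 = 1 is (p_{k-1}, q_{k-1}) = (p_7, q_7); compute convergents through index 7.
Convergents (p_i = a_i*p_{i-1} + p_{i-2}, q_i = a_i*q_{i-1} + q_{i-2} with p_{-2}=0, p_{-1}=1, q_{-2}=1, q_{-1}=0):
  i=0: a_0=29, p_0 = 29*1 + 0 = 29, q_0 = 29*0 + 1 = 1.
  i=1: a_1=1, p_1 = 1*29 + 1 = 30, q_1 = 1*1 + 0 = 1.
  i=2: a_2=2, p_2 = 2*30 + 29 = 89, q_2 = 2*1 + 1 = 3.
  i=3: a_3=3, p_3 = 3*89 + 30 = 297, q_3 = 3*3 + 1 = 10.
  i=4: a_4=6, p_4 = 6*297 + 89 = 1871, q_4 = 6*10 + 3 = 63.
  i=5: a_5=3, p_5 = 3*1871 + 297 = 5910, q_5 = 3*63 + 10 = 199.
  i=6: a_6=2, p_6 = 2*5910 + 1871 = 13691, q_6 = 2*199 + 63 = 461.
  i=7: a_7=1, p_7 = 1*13691 + 5910 = 19601, q_7 = 1*461 + 199 = 660.
Check: 19601^2 - 882*660^2 = 384199201 - 384199200 = 1, so (x, y) = (19601, 660) solves the equation, and by the theorem it is the least positive solution.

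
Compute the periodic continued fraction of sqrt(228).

Write x_i = (sqrt(228) + m_i)/d_i with (m_0, d_0) = (0, 1). a_0 = floor(sqrt(228)) = 15, since 15^2 = 225 <= 228 < 256 = 16^2.
Iterate m_{i+1} = d_i*a_i - m_i, d_{i+1} = (228 - m_{i+1}^2)/d_i, a_{i+1} = floor((a_0 + m_{i+1})/d_{i+1}):
  m_1 = 1*15 - 0 = 15, d_1 = (228 - 15^2)/1 = 3/1 = 3, a_1 = floor((15 + 15)/3) = 10.
  m_2 = 3*10 - 15 = 15, d_2 = (228 - 15^2)/3 = 3/3 = 1, a_2 = floor((15 + 15)/1) = 30.
  m_3 = 1*30 - 15 = 15, d_3 = (228 - 15^2)/1 = 3/1 = 3: (m_3, d_3) = (m_1, d_1) = (15, 3), so from here the quotients repeat a_1, a_2; the period length is 2.
Hence the expansion of sqrt(228) is a_0 = 15 followed by the repeating block 10, 30 (period 2).

[15; (10, 30)]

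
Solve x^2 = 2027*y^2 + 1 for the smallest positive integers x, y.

First expand sqrt(2027) as a continued fraction. With x_i = (sqrt(2027) + m_i)/d_i and (m_0, d_0) = (0, 1): a_0 = floor(sqrt(2027)) = 45, since 45^2 = 2025 <= 2027 < 2116 = 46^2.
Iterate m_{i+1} = d_i*a_i - m_i, d_{i+1} = (2027 - m_{i+1}^2)/d_i, a_{i+1} = floor((a_0 + m_{i+1})/d_{i+1}):
  m_1 = 1*45 - 0 = 45, d_1 = (2027 - 45^2)/1 = 2/1 = 2, a_1 = floor((45 + 45)/2) = 45.
  m_2 = 2*45 - 45 = 45, d_2 = (2027 - 45^2)/2 = 2/2 = 1, a_2 = floor((45 + 45)/1) = 90.
  m_3 = 1*90 - 45 = 45, d_3 = (2027 - 45^2)/1 = 2/1 = 2: (m_3, d_3) = (m_1, d_1) = (45, 2), so from here the quotients repeat a_1, a_2; the period length is 2.
So sqrt(2027) = [45; (45, 90)] with period length k = 2.
k is even, so the fundamental solution of x^2 - 2027y^2 = 1 is (p_{k-1}, q_{k-1}) = (p_1, q_1); compute convergents through index 1.
Convergents (p_i = a_i*p_{i-1} + p_{i-2}, q_i = a_i*q_{i-1} + q_{i-2} with p_{-2}=0, p_{-1}=1, q_{-2}=1, q_{-1}=0):
  i=0: a_0=45, p_0 = 45*1 + 0 = 45, q_0 = 45*0 + 1 = 1.
  i=1: a_1=45, p_1 = 45*45 + 1 = 2026, q_1 = 45*1 + 0 = 45.
Check: 2026^2 - 2027*45^2 = 4104676 - 4104675 = 1, so (x, y) = (2026, 45) solves the equation, and by the theorem it is the least positive solution.

(x, y) = (2026, 45)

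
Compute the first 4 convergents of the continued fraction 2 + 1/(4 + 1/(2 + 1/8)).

2/1, 9/4, 20/9, 169/76

Using the convergent recurrence p_i = a_i*p_{i-1} + p_{i-2}, q_i = a_i*q_{i-1} + q_{i-2} with p_{-2}=0, p_{-1}=1, q_{-2}=1, q_{-1}=0:
  i=0: a_0=2, p_0 = 2*1 + 0 = 2, q_0 = 2*0 + 1 = 1.
  i=1: a_1=4, p_1 = 4*2 + 1 = 9, q_1 = 4*1 + 0 = 4.
  i=2: a_2=2, p_2 = 2*9 + 2 = 20, q_2 = 2*4 + 1 = 9.
  i=3: a_3=8, p_3 = 8*20 + 9 = 169, q_3 = 8*9 + 4 = 76.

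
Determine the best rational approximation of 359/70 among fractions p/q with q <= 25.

Expand x = 359/70 as a continued fraction with the Euclidean algorithm:
  359 = 5*70 + 9, so a_0 = 5.
  70 = 7*9 + 7, so a_1 = 7.
  9 = 1*7 + 2, so a_2 = 1.
  7 = 3*2 + 1, so a_3 = 3.
  2 = 2*1 + 0, so a_4 = 2.
so x = [5; 7, 1, 3, 2].
Convergents (p_i = a_i*p_{i-1} + p_{i-2}, q_i = a_i*q_{i-1} + q_{i-2} with p_{-2}=0, p_{-1}=1, q_{-2}=1, q_{-1}=0), until the denominator exceeds 25:
  i=0: a_0=5, p_0 = 5*1 + 0 = 5, q_0 = 5*0 + 1 = 1.
  i=1: a_1=7, p_1 = 7*5 + 1 = 36, q_1 = 7*1 + 0 = 7.
  i=2: a_2=1, p_2 = 1*36 + 5 = 41, q_2 = 1*7 + 1 = 8.
  i=3: a_3=3, p_3 = 3*41 + 36 = 159, q_3 = 3*8 + 7 = 31.
q_3 = 31 > 25, so the last convergent with denominator <= 25 is p_2/q_2 = 41/8.
The closest fraction with denominator <= 25 is either p_2/q_2 or the intermediate fraction (k*p_2 + p_1)/(k*q_2 + q_1) with the largest k >= 1 whose denominator stays <= 25; these approach x as k grows, and every other convergent or intermediate fraction in range is farther away.
Largest k: floor((25 - q_1)/q_2) = floor((25 - 7)/8) = 2.
That gives (2*41 + 36)/(2*8 + 7) = 118/23.
Compare the errors: |x - 41/8| = |359*8 - 41*70|/(70*8) = 2/560, and |x - 118/23| = |359*23 - 118*70|/(70*23) = 3/1610.
Cross-multiplying, 3*560 = 1680 < 3220 = 2*1610, so 3/1610 is smaller: the intermediate fraction 118/23 is closer to x than 41/8.

118/23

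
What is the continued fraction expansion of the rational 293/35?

Run the Euclidean algorithm on 293 and 35; the successive quotients are the partial quotients a_0, a_1, ... (each step inverts the fractional part left over by the previous one):
  293 = 8*35 + 13, so a_0 = 8.
  35 = 2*13 + 9, so a_1 = 2.
  13 = 1*9 + 4, so a_2 = 1.
  9 = 2*4 + 1, so a_3 = 2.
  4 = 4*1 + 0, so a_4 = 4.
The remainder reaches 0 after 5 divisions, so the expansion has 5 partial quotients, read off in order.

[8; 2, 1, 2, 4]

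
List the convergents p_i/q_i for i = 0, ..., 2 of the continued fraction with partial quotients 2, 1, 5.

Using the convergent recurrence p_i = a_i*p_{i-1} + p_{i-2}, q_i = a_i*q_{i-1} + q_{i-2} with p_{-2}=0, p_{-1}=1, q_{-2}=1, q_{-1}=0:
  i=0: a_0=2, p_0 = 2*1 + 0 = 2, q_0 = 2*0 + 1 = 1.
  i=1: a_1=1, p_1 = 1*2 + 1 = 3, q_1 = 1*1 + 0 = 1.
  i=2: a_2=5, p_2 = 5*3 + 2 = 17, q_2 = 5*1 + 1 = 6.

2/1, 3/1, 17/6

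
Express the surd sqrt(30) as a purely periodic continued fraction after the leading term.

Write x_i = (sqrt(30) + m_i)/d_i with (m_0, d_0) = (0, 1). a_0 = floor(sqrt(30)) = 5, since 5^2 = 25 <= 30 < 36 = 6^2.
Iterate m_{i+1} = d_i*a_i - m_i, d_{i+1} = (30 - m_{i+1}^2)/d_i, a_{i+1} = floor((a_0 + m_{i+1})/d_{i+1}):
  m_1 = 1*5 - 0 = 5, d_1 = (30 - 5^2)/1 = 5/1 = 5, a_1 = floor((5 + 5)/5) = 2.
  m_2 = 5*2 - 5 = 5, d_2 = (30 - 5^2)/5 = 5/5 = 1, a_2 = floor((5 + 5)/1) = 10.
  m_3 = 1*10 - 5 = 5, d_3 = (30 - 5^2)/1 = 5/1 = 5: (m_3, d_3) = (m_1, d_1) = (5, 5), so from here the quotients repeat a_1, a_2; the period length is 2.
Hence the expansion of sqrt(30) is a_0 = 5 followed by the repeating block 2, 10 (period 2).

[5; (2, 10)]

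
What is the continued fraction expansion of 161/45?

Run the Euclidean algorithm on 161 and 45; the successive quotients are the partial quotients a_0, a_1, ... (each step inverts the fractional part left over by the previous one):
  161 = 3*45 + 26, so a_0 = 3.
  45 = 1*26 + 19, so a_1 = 1.
  26 = 1*19 + 7, so a_2 = 1.
  19 = 2*7 + 5, so a_3 = 2.
  7 = 1*5 + 2, so a_4 = 1.
  5 = 2*2 + 1, so a_5 = 2.
  2 = 2*1 + 0, so a_6 = 2.
The remainder reaches 0 after 7 divisions, so the expansion has 7 partial quotients, read off in order.

[3; 1, 1, 2, 1, 2, 2]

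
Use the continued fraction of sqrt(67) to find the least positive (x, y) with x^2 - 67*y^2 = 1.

(x, y) = (48842, 5967)

First expand sqrt(67) as a continued fraction. With x_i = (sqrt(67) + m_i)/d_i and (m_0, d_0) = (0, 1): a_0 = floor(sqrt(67)) = 8, since 8^2 = 64 <= 67 < 81 = 9^2.
Iterate m_{i+1} = d_i*a_i - m_i, d_{i+1} = (67 - m_{i+1}^2)/d_i, a_{i+1} = floor((a_0 + m_{i+1})/d_{i+1}):
  m_1 = 1*8 - 0 = 8, d_1 = (67 - 8^2)/1 = 3/1 = 3, a_1 = floor((8 + 8)/3) = 5.
  m_2 = 3*5 - 8 = 7, d_2 = (67 - 7^2)/3 = 18/3 = 6, a_2 = floor((8 + 7)/6) = 2.
  m_3 = 6*2 - 7 = 5, d_3 = (67 - 5^2)/6 = 42/6 = 7, a_3 = floor((8 + 5)/7) = 1.
  m_4 = 7*1 - 5 = 2, d_4 = (67 - 2^2)/7 = 63/7 = 9, a_4 = floor((8 + 2)/9) = 1.
  m_5 = 9*1 - 2 = 7, d_5 = (67 - 7^2)/9 = 18/9 = 2, a_5 = floor((8 + 7)/2) = 7.
  m_6 = 2*7 - 7 = 7, d_6 = (67 - 7^2)/2 = 18/2 = 9, a_6 = floor((8 + 7)/9) = 1.
  m_7 = 9*1 - 7 = 2, d_7 = (67 - 2^2)/9 = 63/9 = 7, a_7 = floor((8 + 2)/7) = 1.
  m_8 = 7*1 - 2 = 5, d_8 = (67 - 5^2)/7 = 42/7 = 6, a_8 = floor((8 + 5)/6) = 2.
  m_9 = 6*2 - 5 = 7, d_9 = (67 - 7^2)/6 = 18/6 = 3, a_9 = floor((8 + 7)/3) = 5.
  m_10 = 3*5 - 7 = 8, d_10 = (67 - 8^2)/3 = 3/3 = 1, a_10 = floor((8 + 8)/1) = 16.
  m_11 = 1*16 - 8 = 8, d_11 = (67 - 8^2)/1 = 3/1 = 3: (m_11, d_11) = (m_1, d_1) = (8, 3), so from here the quotients repeat a_1, ..., a_10; the period length is 10.
So sqrt(67) = [8; (5, 2, 1, 1, 7, 1, 1, 2, 5, 16)] with period length k = 10.
k is even, so the fundamental solution of x^2 - 67y^2 = 1 is (p_{k-1}, q_{k-1}) = (p_9, q_9); compute convergents through index 9.
Convergents (p_i = a_i*p_{i-1} + p_{i-2}, q_i = a_i*q_{i-1} + q_{i-2} with p_{-2}=0, p_{-1}=1, q_{-2}=1, q_{-1}=0):
  i=0: a_0=8, p_0 = 8*1 + 0 = 8, q_0 = 8*0 + 1 = 1.
  i=1: a_1=5, p_1 = 5*8 + 1 = 41, q_1 = 5*1 + 0 = 5.
  i=2: a_2=2, p_2 = 2*41 + 8 = 90, q_2 = 2*5 + 1 = 11.
  i=3: a_3=1, p_3 = 1*90 + 41 = 131, q_3 = 1*11 + 5 = 16.
  i=4: a_4=1, p_4 = 1*131 + 90 = 221, q_4 = 1*16 + 11 = 27.
  i=5: a_5=7, p_5 = 7*221 + 131 = 1678, q_5 = 7*27 + 16 = 205.
  i=6: a_6=1, p_6 = 1*1678 + 221 = 1899, q_6 = 1*205 + 27 = 232.
  i=7: a_7=1, p_7 = 1*1899 + 1678 = 3577, q_7 = 1*232 + 205 = 437.
  i=8: a_8=2, p_8 = 2*3577 + 1899 = 9053, q_8 = 2*437 + 232 = 1106.
  i=9: a_9=5, p_9 = 5*9053 + 3577 = 48842, q_9 = 5*1106 + 437 = 5967.
Check: 48842^2 - 67*5967^2 = 2385540964 - 2385540963 = 1, so (x, y) = (48842, 5967) solves the equation, and by the theorem it is the least positive solution.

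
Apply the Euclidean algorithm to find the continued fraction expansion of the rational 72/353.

Run the Euclidean algorithm on 72 and 353; the successive quotients are the partial quotients a_0, a_1, ... (each step inverts the fractional part left over by the previous one):
  72 = 0*353 + 72, so a_0 = 0.
  353 = 4*72 + 65, so a_1 = 4.
  72 = 1*65 + 7, so a_2 = 1.
  65 = 9*7 + 2, so a_3 = 9.
  7 = 3*2 + 1, so a_4 = 3.
  2 = 2*1 + 0, so a_5 = 2.
The remainder reaches 0 after 6 divisions, so the expansion has 6 partial quotients, read off in order.

[0; 4, 1, 9, 3, 2]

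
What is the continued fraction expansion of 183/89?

[2; 17, 1, 4]

Run the Euclidean algorithm on 183 and 89; the successive quotients are the partial quotients a_0, a_1, ... (each step inverts the fractional part left over by the previous one):
  183 = 2*89 + 5, so a_0 = 2.
  89 = 17*5 + 4, so a_1 = 17.
  5 = 1*4 + 1, so a_2 = 1.
  4 = 4*1 + 0, so a_3 = 4.
The remainder reaches 0 after 4 divisions, so the expansion has 4 partial quotients, read off in order.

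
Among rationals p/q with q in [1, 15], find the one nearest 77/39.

2/1

Expand x = 77/39 as a continued fraction with the Euclidean algorithm:
  77 = 1*39 + 38, so a_0 = 1.
  39 = 1*38 + 1, so a_1 = 1.
  38 = 38*1 + 0, so a_2 = 38.
so x = [1; 1, 38].
Convergents (p_i = a_i*p_{i-1} + p_{i-2}, q_i = a_i*q_{i-1} + q_{i-2} with p_{-2}=0, p_{-1}=1, q_{-2}=1, q_{-1}=0), until the denominator exceeds 15:
  i=0: a_0=1, p_0 = 1*1 + 0 = 1, q_0 = 1*0 + 1 = 1.
  i=1: a_1=1, p_1 = 1*1 + 1 = 2, q_1 = 1*1 + 0 = 1.
  i=2: a_2=38, p_2 = 38*2 + 1 = 77, q_2 = 38*1 + 1 = 39.
q_2 = 39 > 15, so the last convergent with denominator <= 15 is p_1/q_1 = 2/1.
The closest fraction with denominator <= 15 is either p_1/q_1 or the intermediate fraction (k*p_1 + p_0)/(k*q_1 + q_0) with the largest k >= 1 whose denominator stays <= 15; these approach x as k grows, and every other convergent or intermediate fraction in range is farther away.
Largest k: floor((15 - q_0)/q_1) = floor((15 - 1)/1) = 14.
That gives (14*2 + 1)/(14*1 + 1) = 29/15.
Compare the errors: |x - 2/1| = |77*1 - 2*39|/(39*1) = 1/39, and |x - 29/15| = |77*15 - 29*39|/(39*15) = 24/585.
Cross-multiplying, 1*585 = 585 < 936 = 24*39, so 1/39 is smaller: the convergent 2/1 is closer to x than 29/15.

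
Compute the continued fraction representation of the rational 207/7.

Run the Euclidean algorithm on 207 and 7; the successive quotients are the partial quotients a_0, a_1, ... (each step inverts the fractional part left over by the previous one):
  207 = 29*7 + 4, so a_0 = 29.
  7 = 1*4 + 3, so a_1 = 1.
  4 = 1*3 + 1, so a_2 = 1.
  3 = 3*1 + 0, so a_3 = 3.
The remainder reaches 0 after 4 divisions, so the expansion has 4 partial quotients, read off in order.

[29; 1, 1, 3]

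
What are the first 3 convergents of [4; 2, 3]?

4/1, 9/2, 31/7

Using the convergent recurrence p_i = a_i*p_{i-1} + p_{i-2}, q_i = a_i*q_{i-1} + q_{i-2} with p_{-2}=0, p_{-1}=1, q_{-2}=1, q_{-1}=0:
  i=0: a_0=4, p_0 = 4*1 + 0 = 4, q_0 = 4*0 + 1 = 1.
  i=1: a_1=2, p_1 = 2*4 + 1 = 9, q_1 = 2*1 + 0 = 2.
  i=2: a_2=3, p_2 = 3*9 + 4 = 31, q_2 = 3*2 + 1 = 7.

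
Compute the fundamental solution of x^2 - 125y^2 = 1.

(x, y) = (930249, 83204)

First expand sqrt(125) as a continued fraction. With x_i = (sqrt(125) + m_i)/d_i and (m_0, d_0) = (0, 1): a_0 = floor(sqrt(125)) = 11, since 11^2 = 121 <= 125 < 144 = 12^2.
Iterate m_{i+1} = d_i*a_i - m_i, d_{i+1} = (125 - m_{i+1}^2)/d_i, a_{i+1} = floor((a_0 + m_{i+1})/d_{i+1}):
  m_1 = 1*11 - 0 = 11, d_1 = (125 - 11^2)/1 = 4/1 = 4, a_1 = floor((11 + 11)/4) = 5.
  m_2 = 4*5 - 11 = 9, d_2 = (125 - 9^2)/4 = 44/4 = 11, a_2 = floor((11 + 9)/11) = 1.
  m_3 = 11*1 - 9 = 2, d_3 = (125 - 2^2)/11 = 121/11 = 11, a_3 = floor((11 + 2)/11) = 1.
  m_4 = 11*1 - 2 = 9, d_4 = (125 - 9^2)/11 = 44/11 = 4, a_4 = floor((11 + 9)/4) = 5.
  m_5 = 4*5 - 9 = 11, d_5 = (125 - 11^2)/4 = 4/4 = 1, a_5 = floor((11 + 11)/1) = 22.
  m_6 = 1*22 - 11 = 11, d_6 = (125 - 11^2)/1 = 4/1 = 4: (m_6, d_6) = (m_1, d_1) = (11, 4), so from here the quotients repeat a_1, ..., a_5; the period length is 5.
So sqrt(125) = [11; (5, 1, 1, 5, 22)] with period length k = 5.
k is odd, so (p_{k-1}, q_{k-1}) only solves x^2 - 125y^2 = -1 and the fundamental solution of x^2 - 125y^2 = 1 is (p_{2k-1}, q_{2k-1}) = (p_9, q_9); compute convergents through index 9, running through the period twice.
Convergents (p_i = a_i*p_{i-1} + p_{i-2}, q_i = a_i*q_{i-1} + q_{i-2} with p_{-2}=0, p_{-1}=1, q_{-2}=1, q_{-1}=0):
  i=0: a_0=11, p_0 = 11*1 + 0 = 11, q_0 = 11*0 + 1 = 1.
  i=1: a_1=5, p_1 = 5*11 + 1 = 56, q_1 = 5*1 + 0 = 5.
  i=2: a_2=1, p_2 = 1*56 + 11 = 67, q_2 = 1*5 + 1 = 6.
  i=3: a_3=1, p_3 = 1*67 + 56 = 123, q_3 = 1*6 + 5 = 11.
  i=4: a_4=5, p_4 = 5*123 + 67 = 682, q_4 = 5*11 + 6 = 61.
  i=5: a_5=22, p_5 = 22*682 + 123 = 15127, q_5 = 22*61 + 11 = 1353.
  i=6: a_6=5, p_6 = 5*15127 + 682 = 76317, q_6 = 5*1353 + 61 = 6826.
  i=7: a_7=1, p_7 = 1*76317 + 15127 = 91444, q_7 = 1*6826 + 1353 = 8179.
  i=8: a_8=1, p_8 = 1*91444 + 76317 = 167761, q_8 = 1*8179 + 6826 = 15005.
  i=9: a_9=5, p_9 = 5*167761 + 91444 = 930249, q_9 = 5*15005 + 8179 = 83204.
Indeed p_4^2 - 125*q_4^2 = 465124 - 465125 = -1, not +1.
Check: 930249^2 - 125*83204^2 = 865363202001 - 865363202000 = 1, so (x, y) = (930249, 83204) solves the equation, and by the theorem it is the least positive solution.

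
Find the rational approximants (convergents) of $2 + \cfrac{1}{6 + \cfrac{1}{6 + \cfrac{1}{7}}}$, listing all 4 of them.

Using the convergent recurrence p_i = a_i*p_{i-1} + p_{i-2}, q_i = a_i*q_{i-1} + q_{i-2} with p_{-2}=0, p_{-1}=1, q_{-2}=1, q_{-1}=0:
  i=0: a_0=2, p_0 = 2*1 + 0 = 2, q_0 = 2*0 + 1 = 1.
  i=1: a_1=6, p_1 = 6*2 + 1 = 13, q_1 = 6*1 + 0 = 6.
  i=2: a_2=6, p_2 = 6*13 + 2 = 80, q_2 = 6*6 + 1 = 37.
  i=3: a_3=7, p_3 = 7*80 + 13 = 573, q_3 = 7*37 + 6 = 265.

2/1, 13/6, 80/37, 573/265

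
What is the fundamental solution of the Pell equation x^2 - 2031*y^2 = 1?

(x, y) = (676, 15)

First expand sqrt(2031) as a continued fraction. With x_i = (sqrt(2031) + m_i)/d_i and (m_0, d_0) = (0, 1): a_0 = floor(sqrt(2031)) = 45, since 45^2 = 2025 <= 2031 < 2116 = 46^2.
Iterate m_{i+1} = d_i*a_i - m_i, d_{i+1} = (2031 - m_{i+1}^2)/d_i, a_{i+1} = floor((a_0 + m_{i+1})/d_{i+1}):
  m_1 = 1*45 - 0 = 45, d_1 = (2031 - 45^2)/1 = 6/1 = 6, a_1 = floor((45 + 45)/6) = 15.
  m_2 = 6*15 - 45 = 45, d_2 = (2031 - 45^2)/6 = 6/6 = 1, a_2 = floor((45 + 45)/1) = 90.
  m_3 = 1*90 - 45 = 45, d_3 = (2031 - 45^2)/1 = 6/1 = 6: (m_3, d_3) = (m_1, d_1) = (45, 6), so from here the quotients repeat a_1, a_2; the period length is 2.
So sqrt(2031) = [45; (15, 90)] with period length k = 2.
k is even, so the fundamental solution of x^2 - 2031y^2 = 1 is (p_{k-1}, q_{k-1}) = (p_1, q_1); compute convergents through index 1.
Convergents (p_i = a_i*p_{i-1} + p_{i-2}, q_i = a_i*q_{i-1} + q_{i-2} with p_{-2}=0, p_{-1}=1, q_{-2}=1, q_{-1}=0):
  i=0: a_0=45, p_0 = 45*1 + 0 = 45, q_0 = 45*0 + 1 = 1.
  i=1: a_1=15, p_1 = 15*45 + 1 = 676, q_1 = 15*1 + 0 = 15.
Check: 676^2 - 2031*15^2 = 456976 - 456975 = 1, so (x, y) = (676, 15) solves the equation, and by the theorem it is the least positive solution.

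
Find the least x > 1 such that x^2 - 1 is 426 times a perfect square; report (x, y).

(x, y) = (88751, 4300)

First expand sqrt(426) as a continued fraction. With x_i = (sqrt(426) + m_i)/d_i and (m_0, d_0) = (0, 1): a_0 = floor(sqrt(426)) = 20, since 20^2 = 400 <= 426 < 441 = 21^2.
Iterate m_{i+1} = d_i*a_i - m_i, d_{i+1} = (426 - m_{i+1}^2)/d_i, a_{i+1} = floor((a_0 + m_{i+1})/d_{i+1}):
  m_1 = 1*20 - 0 = 20, d_1 = (426 - 20^2)/1 = 26/1 = 26, a_1 = floor((20 + 20)/26) = 1.
  m_2 = 26*1 - 20 = 6, d_2 = (426 - 6^2)/26 = 390/26 = 15, a_2 = floor((20 + 6)/15) = 1.
  m_3 = 15*1 - 6 = 9, d_3 = (426 - 9^2)/15 = 345/15 = 23, a_3 = floor((20 + 9)/23) = 1.
  m_4 = 23*1 - 9 = 14, d_4 = (426 - 14^2)/23 = 230/23 = 10, a_4 = floor((20 + 14)/10) = 3.
  m_5 = 10*3 - 14 = 16, d_5 = (426 - 16^2)/10 = 170/10 = 17, a_5 = floor((20 + 16)/17) = 2.
  m_6 = 17*2 - 16 = 18, d_6 = (426 - 18^2)/17 = 102/17 = 6, a_6 = floor((20 + 18)/6) = 6.
  m_7 = 6*6 - 18 = 18, d_7 = (426 - 18^2)/6 = 102/6 = 17, a_7 = floor((20 + 18)/17) = 2.
  m_8 = 17*2 - 18 = 16, d_8 = (426 - 16^2)/17 = 170/17 = 10, a_8 = floor((20 + 16)/10) = 3.
  m_9 = 10*3 - 16 = 14, d_9 = (426 - 14^2)/10 = 230/10 = 23, a_9 = floor((20 + 14)/23) = 1.
  m_10 = 23*1 - 14 = 9, d_10 = (426 - 9^2)/23 = 345/23 = 15, a_10 = floor((20 + 9)/15) = 1.
  m_11 = 15*1 - 9 = 6, d_11 = (426 - 6^2)/15 = 390/15 = 26, a_11 = floor((20 + 6)/26) = 1.
  m_12 = 26*1 - 6 = 20, d_12 = (426 - 20^2)/26 = 26/26 = 1, a_12 = floor((20 + 20)/1) = 40.
  m_13 = 1*40 - 20 = 20, d_13 = (426 - 20^2)/1 = 26/1 = 26: (m_13, d_13) = (m_1, d_1) = (20, 26), so from here the quotients repeat a_1, ..., a_12; the period length is 12.
So sqrt(426) = [20; (1, 1, 1, 3, 2, 6, 2, 3, 1, 1, 1, 40)] with period length k = 12.
k is even, so the fundamental solution of x^2 - 426y^2 = 1 is (p_{k-1}, q_{k-1}) = (p_11, q_11); compute convergents through index 11.
Convergents (p_i = a_i*p_{i-1} + p_{i-2}, q_i = a_i*q_{i-1} + q_{i-2} with p_{-2}=0, p_{-1}=1, q_{-2}=1, q_{-1}=0):
  i=0: a_0=20, p_0 = 20*1 + 0 = 20, q_0 = 20*0 + 1 = 1.
  i=1: a_1=1, p_1 = 1*20 + 1 = 21, q_1 = 1*1 + 0 = 1.
  i=2: a_2=1, p_2 = 1*21 + 20 = 41, q_2 = 1*1 + 1 = 2.
  i=3: a_3=1, p_3 = 1*41 + 21 = 62, q_3 = 1*2 + 1 = 3.
  i=4: a_4=3, p_4 = 3*62 + 41 = 227, q_4 = 3*3 + 2 = 11.
  i=5: a_5=2, p_5 = 2*227 + 62 = 516, q_5 = 2*11 + 3 = 25.
  i=6: a_6=6, p_6 = 6*516 + 227 = 3323, q_6 = 6*25 + 11 = 161.
  i=7: a_7=2, p_7 = 2*3323 + 516 = 7162, q_7 = 2*161 + 25 = 347.
  i=8: a_8=3, p_8 = 3*7162 + 3323 = 24809, q_8 = 3*347 + 161 = 1202.
  i=9: a_9=1, p_9 = 1*24809 + 7162 = 31971, q_9 = 1*1202 + 347 = 1549.
  i=10: a_10=1, p_10 = 1*31971 + 24809 = 56780, q_10 = 1*1549 + 1202 = 2751.
  i=11: a_11=1, p_11 = 1*56780 + 31971 = 88751, q_11 = 1*2751 + 1549 = 4300.
Check: 88751^2 - 426*4300^2 = 7876740001 - 7876740000 = 1, so (x, y) = (88751, 4300) solves the equation, and by the theorem it is the least positive solution.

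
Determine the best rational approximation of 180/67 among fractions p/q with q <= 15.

Expand x = 180/67 as a continued fraction with the Euclidean algorithm:
  180 = 2*67 + 46, so a_0 = 2.
  67 = 1*46 + 21, so a_1 = 1.
  46 = 2*21 + 4, so a_2 = 2.
  21 = 5*4 + 1, so a_3 = 5.
  4 = 4*1 + 0, so a_4 = 4.
so x = [2; 1, 2, 5, 4].
Convergents (p_i = a_i*p_{i-1} + p_{i-2}, q_i = a_i*q_{i-1} + q_{i-2} with p_{-2}=0, p_{-1}=1, q_{-2}=1, q_{-1}=0), until the denominator exceeds 15:
  i=0: a_0=2, p_0 = 2*1 + 0 = 2, q_0 = 2*0 + 1 = 1.
  i=1: a_1=1, p_1 = 1*2 + 1 = 3, q_1 = 1*1 + 0 = 1.
  i=2: a_2=2, p_2 = 2*3 + 2 = 8, q_2 = 2*1 + 1 = 3.
  i=3: a_3=5, p_3 = 5*8 + 3 = 43, q_3 = 5*3 + 1 = 16.
q_3 = 16 > 15, so the last convergent with denominator <= 15 is p_2/q_2 = 8/3.
The closest fraction with denominator <= 15 is either p_2/q_2 or the intermediate fraction (k*p_2 + p_1)/(k*q_2 + q_1) with the largest k >= 1 whose denominator stays <= 15; these approach x as k grows, and every other convergent or intermediate fraction in range is farther away.
Largest k: floor((15 - q_1)/q_2) = floor((15 - 1)/3) = 4.
That gives (4*8 + 3)/(4*3 + 1) = 35/13.
Compare the errors: |x - 8/3| = |180*3 - 8*67|/(67*3) = 4/201, and |x - 35/13| = |180*13 - 35*67|/(67*13) = 5/871.
Cross-multiplying, 5*201 = 1005 < 3484 = 4*871, so 5/871 is smaller: the intermediate fraction 35/13 is closer to x than 8/3.

35/13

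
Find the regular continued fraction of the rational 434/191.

[2; 3, 1, 2, 17]

Run the Euclidean algorithm on 434 and 191; the successive quotients are the partial quotients a_0, a_1, ... (each step inverts the fractional part left over by the previous one):
  434 = 2*191 + 52, so a_0 = 2.
  191 = 3*52 + 35, so a_1 = 3.
  52 = 1*35 + 17, so a_2 = 1.
  35 = 2*17 + 1, so a_3 = 2.
  17 = 17*1 + 0, so a_4 = 17.
The remainder reaches 0 after 5 divisions, so the expansion has 5 partial quotients, read off in order.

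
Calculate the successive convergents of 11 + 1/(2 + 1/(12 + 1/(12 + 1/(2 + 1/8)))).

Using the convergent recurrence p_i = a_i*p_{i-1} + p_{i-2}, q_i = a_i*q_{i-1} + q_{i-2} with p_{-2}=0, p_{-1}=1, q_{-2}=1, q_{-1}=0:
  i=0: a_0=11, p_0 = 11*1 + 0 = 11, q_0 = 11*0 + 1 = 1.
  i=1: a_1=2, p_1 = 2*11 + 1 = 23, q_1 = 2*1 + 0 = 2.
  i=2: a_2=12, p_2 = 12*23 + 11 = 287, q_2 = 12*2 + 1 = 25.
  i=3: a_3=12, p_3 = 12*287 + 23 = 3467, q_3 = 12*25 + 2 = 302.
  i=4: a_4=2, p_4 = 2*3467 + 287 = 7221, q_4 = 2*302 + 25 = 629.
  i=5: a_5=8, p_5 = 8*7221 + 3467 = 61235, q_5 = 8*629 + 302 = 5334.

11/1, 23/2, 287/25, 3467/302, 7221/629, 61235/5334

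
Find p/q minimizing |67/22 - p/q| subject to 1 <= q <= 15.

46/15

Expand x = 67/22 as a continued fraction with the Euclidean algorithm:
  67 = 3*22 + 1, so a_0 = 3.
  22 = 22*1 + 0, so a_1 = 22.
so x = [3; 22].
Convergents (p_i = a_i*p_{i-1} + p_{i-2}, q_i = a_i*q_{i-1} + q_{i-2} with p_{-2}=0, p_{-1}=1, q_{-2}=1, q_{-1}=0), until the denominator exceeds 15:
  i=0: a_0=3, p_0 = 3*1 + 0 = 3, q_0 = 3*0 + 1 = 1.
  i=1: a_1=22, p_1 = 22*3 + 1 = 67, q_1 = 22*1 + 0 = 22.
q_1 = 22 > 15, so the last convergent with denominator <= 15 is p_0/q_0 = 3/1.
The closest fraction with denominator <= 15 is either p_0/q_0 or the intermediate fraction (k*p_0 + p_{-1})/(k*q_0 + q_{-1}) with the largest k >= 1 whose denominator stays <= 15; these approach x as k grows, and every other convergent or intermediate fraction in range is farther away.
Largest k: floor((15 - q_{-1})/q_0) = floor((15 - 0)/1) = 15 (using the seeds p_{-1} = 1, q_{-1} = 0).
That gives (15*3 + 1)/(15*1 + 0) = 46/15.
Compare the errors: |x - 3/1| = |67*1 - 3*22|/(22*1) = 1/22, and |x - 46/15| = |67*15 - 46*22|/(22*15) = 7/330.
Cross-multiplying, 7*22 = 154 < 330 = 1*330, so 7/330 is smaller: the intermediate fraction 46/15 is closer to x than 3/1.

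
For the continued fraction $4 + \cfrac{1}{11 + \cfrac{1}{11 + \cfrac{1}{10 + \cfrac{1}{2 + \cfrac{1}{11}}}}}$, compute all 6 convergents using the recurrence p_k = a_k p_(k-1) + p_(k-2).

Using the convergent recurrence p_i = a_i*p_{i-1} + p_{i-2}, q_i = a_i*q_{i-1} + q_{i-2} with p_{-2}=0, p_{-1}=1, q_{-2}=1, q_{-1}=0:
  i=0: a_0=4, p_0 = 4*1 + 0 = 4, q_0 = 4*0 + 1 = 1.
  i=1: a_1=11, p_1 = 11*4 + 1 = 45, q_1 = 11*1 + 0 = 11.
  i=2: a_2=11, p_2 = 11*45 + 4 = 499, q_2 = 11*11 + 1 = 122.
  i=3: a_3=10, p_3 = 10*499 + 45 = 5035, q_3 = 10*122 + 11 = 1231.
  i=4: a_4=2, p_4 = 2*5035 + 499 = 10569, q_4 = 2*1231 + 122 = 2584.
  i=5: a_5=11, p_5 = 11*10569 + 5035 = 121294, q_5 = 11*2584 + 1231 = 29655.

4/1, 45/11, 499/122, 5035/1231, 10569/2584, 121294/29655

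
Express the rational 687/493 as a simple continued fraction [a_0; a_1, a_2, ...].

[1; 2, 1, 1, 5, 1, 1, 3, 2]

Run the Euclidean algorithm on 687 and 493; the successive quotients are the partial quotients a_0, a_1, ... (each step inverts the fractional part left over by the previous one):
  687 = 1*493 + 194, so a_0 = 1.
  493 = 2*194 + 105, so a_1 = 2.
  194 = 1*105 + 89, so a_2 = 1.
  105 = 1*89 + 16, so a_3 = 1.
  89 = 5*16 + 9, so a_4 = 5.
  16 = 1*9 + 7, so a_5 = 1.
  9 = 1*7 + 2, so a_6 = 1.
  7 = 3*2 + 1, so a_7 = 3.
  2 = 2*1 + 0, so a_8 = 2.
The remainder reaches 0 after 9 divisions, so the expansion has 9 partial quotients, read off in order.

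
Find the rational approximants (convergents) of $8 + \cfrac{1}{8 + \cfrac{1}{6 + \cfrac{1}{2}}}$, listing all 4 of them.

Using the convergent recurrence p_i = a_i*p_{i-1} + p_{i-2}, q_i = a_i*q_{i-1} + q_{i-2} with p_{-2}=0, p_{-1}=1, q_{-2}=1, q_{-1}=0:
  i=0: a_0=8, p_0 = 8*1 + 0 = 8, q_0 = 8*0 + 1 = 1.
  i=1: a_1=8, p_1 = 8*8 + 1 = 65, q_1 = 8*1 + 0 = 8.
  i=2: a_2=6, p_2 = 6*65 + 8 = 398, q_2 = 6*8 + 1 = 49.
  i=3: a_3=2, p_3 = 2*398 + 65 = 861, q_3 = 2*49 + 8 = 106.

8/1, 65/8, 398/49, 861/106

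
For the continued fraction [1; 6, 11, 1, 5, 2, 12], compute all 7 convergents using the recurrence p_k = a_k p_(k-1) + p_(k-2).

1/1, 7/6, 78/67, 85/73, 503/432, 1091/937, 13595/11676

Using the convergent recurrence p_i = a_i*p_{i-1} + p_{i-2}, q_i = a_i*q_{i-1} + q_{i-2} with p_{-2}=0, p_{-1}=1, q_{-2}=1, q_{-1}=0:
  i=0: a_0=1, p_0 = 1*1 + 0 = 1, q_0 = 1*0 + 1 = 1.
  i=1: a_1=6, p_1 = 6*1 + 1 = 7, q_1 = 6*1 + 0 = 6.
  i=2: a_2=11, p_2 = 11*7 + 1 = 78, q_2 = 11*6 + 1 = 67.
  i=3: a_3=1, p_3 = 1*78 + 7 = 85, q_3 = 1*67 + 6 = 73.
  i=4: a_4=5, p_4 = 5*85 + 78 = 503, q_4 = 5*73 + 67 = 432.
  i=5: a_5=2, p_5 = 2*503 + 85 = 1091, q_5 = 2*432 + 73 = 937.
  i=6: a_6=12, p_6 = 12*1091 + 503 = 13595, q_6 = 12*937 + 432 = 11676.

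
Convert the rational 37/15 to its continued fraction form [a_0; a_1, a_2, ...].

Run the Euclidean algorithm on 37 and 15; the successive quotients are the partial quotients a_0, a_1, ... (each step inverts the fractional part left over by the previous one):
  37 = 2*15 + 7, so a_0 = 2.
  15 = 2*7 + 1, so a_1 = 2.
  7 = 7*1 + 0, so a_2 = 7.
The remainder reaches 0 after 3 divisions, so the expansion has 3 partial quotients, read off in order.

[2; 2, 7]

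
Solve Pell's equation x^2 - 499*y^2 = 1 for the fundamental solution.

(x, y) = (4490, 201)

First expand sqrt(499) as a continued fraction. With x_i = (sqrt(499) + m_i)/d_i and (m_0, d_0) = (0, 1): a_0 = floor(sqrt(499)) = 22, since 22^2 = 484 <= 499 < 529 = 23^2.
Iterate m_{i+1} = d_i*a_i - m_i, d_{i+1} = (499 - m_{i+1}^2)/d_i, a_{i+1} = floor((a_0 + m_{i+1})/d_{i+1}):
  m_1 = 1*22 - 0 = 22, d_1 = (499 - 22^2)/1 = 15/1 = 15, a_1 = floor((22 + 22)/15) = 2.
  m_2 = 15*2 - 22 = 8, d_2 = (499 - 8^2)/15 = 435/15 = 29, a_2 = floor((22 + 8)/29) = 1.
  m_3 = 29*1 - 8 = 21, d_3 = (499 - 21^2)/29 = 58/29 = 2, a_3 = floor((22 + 21)/2) = 21.
  m_4 = 2*21 - 21 = 21, d_4 = (499 - 21^2)/2 = 58/2 = 29, a_4 = floor((22 + 21)/29) = 1.
  m_5 = 29*1 - 21 = 8, d_5 = (499 - 8^2)/29 = 435/29 = 15, a_5 = floor((22 + 8)/15) = 2.
  m_6 = 15*2 - 8 = 22, d_6 = (499 - 22^2)/15 = 15/15 = 1, a_6 = floor((22 + 22)/1) = 44.
  m_7 = 1*44 - 22 = 22, d_7 = (499 - 22^2)/1 = 15/1 = 15: (m_7, d_7) = (m_1, d_1) = (22, 15), so from here the quotients repeat a_1, ..., a_6; the period length is 6.
So sqrt(499) = [22; (2, 1, 21, 1, 2, 44)] with period length k = 6.
k is even, so the fundamental solution of x^2 - 499y^2 = 1 is (p_{k-1}, q_{k-1}) = (p_5, q_5); compute convergents through index 5.
Convergents (p_i = a_i*p_{i-1} + p_{i-2}, q_i = a_i*q_{i-1} + q_{i-2} with p_{-2}=0, p_{-1}=1, q_{-2}=1, q_{-1}=0):
  i=0: a_0=22, p_0 = 22*1 + 0 = 22, q_0 = 22*0 + 1 = 1.
  i=1: a_1=2, p_1 = 2*22 + 1 = 45, q_1 = 2*1 + 0 = 2.
  i=2: a_2=1, p_2 = 1*45 + 22 = 67, q_2 = 1*2 + 1 = 3.
  i=3: a_3=21, p_3 = 21*67 + 45 = 1452, q_3 = 21*3 + 2 = 65.
  i=4: a_4=1, p_4 = 1*1452 + 67 = 1519, q_4 = 1*65 + 3 = 68.
  i=5: a_5=2, p_5 = 2*1519 + 1452 = 4490, q_5 = 2*68 + 65 = 201.
Check: 4490^2 - 499*201^2 = 20160100 - 20160099 = 1, so (x, y) = (4490, 201) solves the equation, and by the theorem it is the least positive solution.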